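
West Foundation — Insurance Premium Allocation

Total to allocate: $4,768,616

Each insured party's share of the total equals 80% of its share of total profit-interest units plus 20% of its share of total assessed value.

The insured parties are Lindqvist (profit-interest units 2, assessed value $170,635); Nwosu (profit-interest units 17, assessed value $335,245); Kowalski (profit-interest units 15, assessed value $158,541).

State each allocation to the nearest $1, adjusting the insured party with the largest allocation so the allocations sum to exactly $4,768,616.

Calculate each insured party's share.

Lindqvist: $469,338 | Nwosu: $2,388,664 | Kowalski: $1,910,614

Profit-interest units total 34; assessed value total 664,421.
Composite weights (80% profit-interest units + 20% assessed value): Lindqvist 0.0984; Nwosu 0.5009; Kowalski 0.4007.
Proportional shares: Lindqvist 469,338.35; Nwosu 2,388,663.78; Kowalski 1,910,613.87.
After rounding ($1): Lindqvist $469,338; Nwosu $2,388,664; Kowalski $1,910,614. Sum = $4,768,616.
No rounding difference to absorb.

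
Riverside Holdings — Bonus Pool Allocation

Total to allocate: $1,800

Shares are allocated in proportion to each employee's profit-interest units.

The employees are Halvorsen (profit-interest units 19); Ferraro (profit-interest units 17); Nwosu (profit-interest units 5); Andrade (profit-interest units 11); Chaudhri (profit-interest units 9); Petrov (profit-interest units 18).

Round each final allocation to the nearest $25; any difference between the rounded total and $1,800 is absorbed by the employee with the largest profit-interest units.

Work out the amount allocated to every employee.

Halvorsen: $450 | Ferraro: $375 | Nwosu: $125 | Andrade: $250 | Chaudhri: $200 | Petrov: $400

Total profit-interest units = 19 + 17 + 5 + 11 + 9 + 18 = 79.
Raw shares: Halvorsen 432.91; Ferraro 387.34; Nwosu 113.92; Andrade 250.63; Chaudhri 205.06; Petrov 410.13.
Rounded to nearest $25: Halvorsen $425; Ferraro $375; Nwosu $125; Andrade $250; Chaudhri $200; Petrov $400. Sum = $1,775.
Difference $1,800 − $1,775 = +$25 applied to largest profit-interest units (Halvorsen): Halvorsen becomes $450.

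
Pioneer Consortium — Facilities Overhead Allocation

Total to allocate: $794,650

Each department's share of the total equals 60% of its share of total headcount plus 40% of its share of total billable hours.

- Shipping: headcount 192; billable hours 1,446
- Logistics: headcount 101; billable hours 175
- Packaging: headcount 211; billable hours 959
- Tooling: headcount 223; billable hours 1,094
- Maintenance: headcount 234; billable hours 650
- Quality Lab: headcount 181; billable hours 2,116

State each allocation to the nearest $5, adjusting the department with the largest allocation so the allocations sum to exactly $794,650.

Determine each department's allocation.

Totals — headcount 1,142, billable hours 6,440.
Combined weights (60% headcount + 40% billable hours): Shipping 0.1907; Logistics 0.0639; Packaging 0.1704; Tooling 0.1851; Maintenance 0.1633; Quality Lab 0.2265.
Pro-rata amounts: Shipping 151,531.27; Logistics 50,805.44; Packaging 135,426.92; Tooling 147,100.19; Maintenance 129,778.17; Quality Lab 180,008.01.
After rounding ($5): Shipping $151,530; Logistics $50,805; Packaging $135,425; Tooling $147,100; Maintenance $129,780; Quality Lab $180,010. Sum = $794,650.
No rounding difference to absorb.

Shipping: $151,530 | Logistics: $50,805 | Packaging: $135,425 | Tooling: $147,100 | Maintenance: $129,780 | Quality Lab: $180,010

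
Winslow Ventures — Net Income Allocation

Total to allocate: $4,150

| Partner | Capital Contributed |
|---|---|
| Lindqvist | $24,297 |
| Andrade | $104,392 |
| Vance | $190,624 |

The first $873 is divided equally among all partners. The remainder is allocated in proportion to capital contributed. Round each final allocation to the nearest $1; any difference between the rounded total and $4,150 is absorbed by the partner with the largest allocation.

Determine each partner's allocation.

Equal tier: $873 ÷ 3 = $291 apiece.
Remainder $3,277 by capital contributed (total 319,313): Lindqvist 249.35 → $249; Andrade 1,071.34 → $1,071; Vance 1,956.31 → $1,956.
Rounding difference +$1 on remainder applied to Vance.
Totals: Lindqvist $291 + $249 = $540; Andrade $291 + $1,071 = $1,362; Vance $291 + $1,957 = $2,248.

Lindqvist: $540 · Andrade: $1,362 · Vance: $2,248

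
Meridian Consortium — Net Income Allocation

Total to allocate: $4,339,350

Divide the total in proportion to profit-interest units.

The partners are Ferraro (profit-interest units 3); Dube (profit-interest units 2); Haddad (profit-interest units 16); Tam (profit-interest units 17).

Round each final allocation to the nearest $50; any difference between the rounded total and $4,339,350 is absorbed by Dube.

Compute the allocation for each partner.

Total profit-interest units = 38.
Raw shares: Ferraro 3/38 × $4,339,350 = 342,580.26; Dube 2/38 × $4,339,350 = 228,386.84; Haddad 16/38 × $4,339,350 = 1,827,094.74; Tam 17/38 × $4,339,350 = 1,941,288.16.
At nearest $50: Ferraro $342,600; Dube $228,400; Haddad $1,827,100; Tam $1,941,300. Sum = $4,339,400.
Difference $4,339,350 − $4,339,400 = −$50 applied to Dube: Dube becomes $228,350.

Ferraro: $342,600 | Dube: $228,350 | Haddad: $1,827,100 | Tam: $1,941,300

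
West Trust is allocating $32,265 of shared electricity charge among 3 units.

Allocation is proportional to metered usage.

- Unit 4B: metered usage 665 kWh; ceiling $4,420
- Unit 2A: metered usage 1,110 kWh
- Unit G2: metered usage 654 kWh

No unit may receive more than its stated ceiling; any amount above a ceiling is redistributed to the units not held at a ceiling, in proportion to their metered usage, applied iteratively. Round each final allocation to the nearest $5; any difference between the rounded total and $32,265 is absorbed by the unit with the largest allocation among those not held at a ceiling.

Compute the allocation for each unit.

Unit 4B: $4,420; Unit 2A: $17,520; Unit G2: $10,325

Combined metered usage = 2,429.
Proportional shares (ignoring caps): Unit 4B 8,833.36; Unit 2A 14,744.40; Unit G2 8,687.24.
Held at cap: Unit 4B ($4,420); remaining pool $27,845 reallocated over remaining metered usage 1,764.
Shares after redistribution: Unit 2A 17,521.51 → $17,520; Unit G2 10,323.49 → $10,325.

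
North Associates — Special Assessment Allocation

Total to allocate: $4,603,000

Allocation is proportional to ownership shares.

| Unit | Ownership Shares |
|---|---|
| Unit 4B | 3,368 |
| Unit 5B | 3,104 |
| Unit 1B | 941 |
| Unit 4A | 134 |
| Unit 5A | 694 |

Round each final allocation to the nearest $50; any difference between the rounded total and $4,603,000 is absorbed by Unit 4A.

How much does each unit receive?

Unit 4B: $1,881,200 | Unit 5B: $1,733,750 | Unit 1B: $525,600 | Unit 4A: $74,800 | Unit 5A: $387,650

Sum of ownership shares: 8,241.
Proportional shares: Unit 4B 3,368/8,241 × $4,603,000 = 1,881,192.09; Unit 5B 3,104/8,241 × $4,603,000 = 1,733,735.23; Unit 1B 941/8,241 × $4,603,000 = 525,594.35; Unit 4A 134/8,241 × $4,603,000 = 74,845.53; Unit 5A 694/8,241 × $4,603,000 = 387,632.81.
Rounded to nearest $50: Unit 4B $1,881,200; Unit 5B $1,733,750; Unit 1B $525,600; Unit 4A $74,850; Unit 5A $387,650. Sum = $4,603,050.
Difference $4,603,000 − $4,603,050 = −$50 applied to Unit 4A: Unit 4A becomes $74,800.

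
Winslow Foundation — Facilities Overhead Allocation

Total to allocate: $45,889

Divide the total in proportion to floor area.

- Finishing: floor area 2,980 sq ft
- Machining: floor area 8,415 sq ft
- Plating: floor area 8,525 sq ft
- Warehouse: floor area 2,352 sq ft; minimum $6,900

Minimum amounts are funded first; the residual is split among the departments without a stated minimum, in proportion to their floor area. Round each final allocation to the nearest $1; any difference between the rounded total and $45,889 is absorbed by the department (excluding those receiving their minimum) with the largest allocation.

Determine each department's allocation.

Finishing: $5,833; Machining: $16,471; Plating: $16,685; Warehouse: $6,900

Fund the minimums — Warehouse $6,900. Balance $38,989.
Balance split over remaining floor area 19,920: Finishing 5,832.69 → $5,833; Machining 16,470.504 → $16,471; Plating 16,685.80 → $16,686.
Rounding difference −$1 applied to Plating → $16,685.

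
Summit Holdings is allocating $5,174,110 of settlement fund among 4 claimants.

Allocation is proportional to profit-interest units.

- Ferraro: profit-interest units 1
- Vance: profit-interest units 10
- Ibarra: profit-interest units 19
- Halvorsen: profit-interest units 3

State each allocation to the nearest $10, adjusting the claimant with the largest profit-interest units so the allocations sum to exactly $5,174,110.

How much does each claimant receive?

Ferraro: $156,790; Vance: $1,567,910; Ibarra: $2,979,040; Halvorsen: $470,370

Profit-interest units total: 33.
Unrounded shares: Ferraro 1/33 × $5,174,110 = 156,791.21; Vance 10/33 × $5,174,110 = 1,567,912.12; Ibarra 19/33 × $5,174,110 = 2,979,033.03; Halvorsen 3/33 × $5,174,110 = 470,373.64.
At nearest $10: Ferraro $156,790; Vance $1,567,910; Ibarra $2,979,030; Halvorsen $470,370. Sum = $5,174,100.
Difference $5,174,110 − $5,174,100 = +$10 applied to largest profit-interest units (Ibarra): Ibarra becomes $2,979,040.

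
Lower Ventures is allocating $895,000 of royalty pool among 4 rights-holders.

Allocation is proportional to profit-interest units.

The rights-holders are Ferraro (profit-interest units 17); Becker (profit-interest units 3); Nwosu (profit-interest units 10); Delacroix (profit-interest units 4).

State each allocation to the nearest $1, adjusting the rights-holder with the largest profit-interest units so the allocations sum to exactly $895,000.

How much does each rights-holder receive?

Total profit-interest units = 17 + 3 + 10 + 4 = 34.
Raw shares: Ferraro 447,500.00; Becker 78,970.59; Nwosu 263,235.29; Delacroix 105,294.12.
Rounded to nearest $1: Ferraro $447,500; Becker $78,971; Nwosu $263,235; Delacroix $105,294. Sum = $895,000.
No rounding difference to absorb.

Ferraro: $447,500 | Becker: $78,971 | Nwosu: $263,235 | Delacroix: $105,294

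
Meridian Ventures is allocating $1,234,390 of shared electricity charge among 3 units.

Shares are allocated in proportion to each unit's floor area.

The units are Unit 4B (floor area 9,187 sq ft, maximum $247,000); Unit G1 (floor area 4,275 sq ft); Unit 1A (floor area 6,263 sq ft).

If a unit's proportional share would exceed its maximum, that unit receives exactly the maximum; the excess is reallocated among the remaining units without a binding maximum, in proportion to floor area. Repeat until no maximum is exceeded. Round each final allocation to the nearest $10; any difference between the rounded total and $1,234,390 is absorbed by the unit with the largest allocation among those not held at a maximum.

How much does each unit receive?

Unit 4B: $247,000 | Unit G1: $400,560 | Unit 1A: $586,830

Floor area total: 19,725.
Unconstrained shares: Unit 4B 574,922.23; Unit G1 267,529.39; Unit 1A 391,938.38.
Cap binds for Unit 4B ($247,000); remaining pool $987,390 reallocated over remaining floor area 10,538.
Remaining shares: Unit G1 400,559.14 → $400,560; Unit 1A 586,830.86 → $586,830.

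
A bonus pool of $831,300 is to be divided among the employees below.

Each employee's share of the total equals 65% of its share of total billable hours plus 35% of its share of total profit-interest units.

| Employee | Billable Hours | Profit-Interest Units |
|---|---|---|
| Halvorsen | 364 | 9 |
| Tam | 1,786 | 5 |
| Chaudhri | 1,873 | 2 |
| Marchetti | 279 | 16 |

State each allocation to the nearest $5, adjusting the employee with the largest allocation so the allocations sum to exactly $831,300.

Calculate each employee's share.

Billable hours total 4,302; profit-interest units total 32.
Combined weights (65% billable hours + 35% profit-interest units): Halvorsen 0.1534; Tam 0.3245; Chaudhri 0.3049; Marchetti 0.2172.
Raw shares: Halvorsen 127,550.66; Tam 269,789.05; Chaudhri 253,439.50; Marchetti 180,520.79.
Rounded to nearest $5: Halvorsen $127,550; Tam $269,790; Chaudhri $253,440; Marchetti $180,520. Sum = $831,300.
No rounding difference to absorb.

Halvorsen: $127,550 · Tam: $269,790 · Chaudhri: $253,440 · Marchetti: $180,520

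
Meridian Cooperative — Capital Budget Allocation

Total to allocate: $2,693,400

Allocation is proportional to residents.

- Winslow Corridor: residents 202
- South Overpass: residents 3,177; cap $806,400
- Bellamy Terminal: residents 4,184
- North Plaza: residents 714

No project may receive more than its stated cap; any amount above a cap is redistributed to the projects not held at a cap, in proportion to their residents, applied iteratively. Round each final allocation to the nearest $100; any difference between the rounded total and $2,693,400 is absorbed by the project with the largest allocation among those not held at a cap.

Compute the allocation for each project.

Sum of residents: 8,277.
Pro-rata shares before constraints: Winslow Corridor 65,732.37; South Overpass 1,033,820.44; Bellamy Terminal 1,361,506.05; North Plaza 232,341.14.
Cap binds for South Overpass ($806,400); residual $1,887,000 reallocated over remaining residents 5,100.
Redistributed shares: Winslow Corridor 74,740.00 → $74,700; Bellamy Terminal 1,548,080.00 → $1,548,100; North Plaza 264,180.00 → $264,200.

Winslow Corridor: $74,700; South Overpass: $806,400; Bellamy Terminal: $1,548,100; North Plaza: $264,200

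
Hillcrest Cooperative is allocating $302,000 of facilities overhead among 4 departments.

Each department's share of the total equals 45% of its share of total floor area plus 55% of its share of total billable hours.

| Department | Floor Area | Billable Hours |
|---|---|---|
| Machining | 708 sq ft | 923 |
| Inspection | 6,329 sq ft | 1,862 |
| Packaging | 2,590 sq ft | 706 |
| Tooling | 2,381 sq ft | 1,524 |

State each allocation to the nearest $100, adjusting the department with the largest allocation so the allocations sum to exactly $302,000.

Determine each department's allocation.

Floor area total 12,008; billable hours total 5,015.
Blended shares (45% floor area + 55% billable hours): Machining 0.1278; Inspection 0.4414; Packaging 0.1745; Tooling 0.2564.
Pro-rata amounts: Machining 38,583.11; Inspection 133,298.80; Packaging 52,695.38; Tooling 77,422.71.
After rounding ($100): Machining $38,600; Inspection $133,300; Packaging $52,700; Tooling $77,400. Sum = $302,000.
Rounded total matches; no reconciliation needed.

Machining: $38,600 | Inspection: $133,300 | Packaging: $52,700 | Tooling: $77,400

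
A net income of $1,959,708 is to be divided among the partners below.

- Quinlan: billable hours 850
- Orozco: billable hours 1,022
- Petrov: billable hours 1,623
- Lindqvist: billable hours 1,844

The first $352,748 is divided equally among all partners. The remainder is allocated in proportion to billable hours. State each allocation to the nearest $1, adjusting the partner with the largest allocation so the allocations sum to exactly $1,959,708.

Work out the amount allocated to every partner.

Quinlan: $344,024; Orozco: $395,794; Petrov: $576,686; Lindqvist: $643,204

First tranche $352,748 split equally: $88,187 each.
Remainder $1,606,960 by billable hours (total 5,339): Quinlan 255,837.42 → $255,837; Orozco 307,606.88 → $307,607; Petrov 488,498.98 → $488,499; Lindqvist 555,016.71 → $555,017.
Totals: Quinlan $88,187 + $255,837 = $344,024; Orozco $88,187 + $307,607 = $395,794; Petrov $88,187 + $488,499 = $576,686; Lindqvist $88,187 + $555,017 = $643,204.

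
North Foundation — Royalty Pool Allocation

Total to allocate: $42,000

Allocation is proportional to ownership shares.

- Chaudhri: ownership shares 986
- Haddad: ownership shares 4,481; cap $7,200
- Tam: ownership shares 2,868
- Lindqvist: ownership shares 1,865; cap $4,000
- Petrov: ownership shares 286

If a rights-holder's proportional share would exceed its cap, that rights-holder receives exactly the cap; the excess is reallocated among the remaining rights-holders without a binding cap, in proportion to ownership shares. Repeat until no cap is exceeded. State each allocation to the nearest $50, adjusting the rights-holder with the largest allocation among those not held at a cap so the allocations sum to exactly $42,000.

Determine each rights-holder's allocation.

Chaudhri: $7,350 | Haddad: $7,200 | Tam: $21,300 | Lindqvist: $4,000 | Petrov: $2,150

Ownership shares total: 10,486.
Proportional shares (ignoring caps): Chaudhri 3,949.27; Haddad 17,947.93; Tam 11,487.32; Lindqvist 7,469.96; Petrov 1,145.53.
Held at cap: Haddad ($7,200), Lindqvist ($4,000); balance $30,800 reallocated over remaining ownership shares 4,140.
Shares after redistribution: Chaudhri 7,335.46 → $7,350; Tam 21,336.81 → $21,350; Petrov 2,127.73 → $2,150.
Rounding difference −$50 applied to Tam → $21,300.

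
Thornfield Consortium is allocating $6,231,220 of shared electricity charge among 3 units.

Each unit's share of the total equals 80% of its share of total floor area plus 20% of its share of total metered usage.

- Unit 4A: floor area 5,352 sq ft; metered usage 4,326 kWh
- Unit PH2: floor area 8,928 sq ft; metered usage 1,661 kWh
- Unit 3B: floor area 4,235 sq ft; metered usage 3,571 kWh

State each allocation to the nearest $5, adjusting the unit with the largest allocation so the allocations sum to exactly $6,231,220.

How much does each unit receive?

Unit 4A: $2,005,030; Unit PH2: $2,620,345; Unit 3B: $1,605,845

Floor area total 18,515; metered usage total 9,558.
Composite weights (80% floor area + 20% metered usage): Unit 4A 0.3218; Unit PH2 0.4205; Unit 3B 0.2577.
Pro-rata amounts: Unit 4A 2,005,028.18; Unit PH2 2,620,347.15; Unit 3B 1,605,844.67.
Rounded to nearest $5: Unit 4A $2,005,030; Unit PH2 $2,620,345; Unit 3B $1,605,845. Sum = $6,231,220.
Sum already equals the total — no adjustment.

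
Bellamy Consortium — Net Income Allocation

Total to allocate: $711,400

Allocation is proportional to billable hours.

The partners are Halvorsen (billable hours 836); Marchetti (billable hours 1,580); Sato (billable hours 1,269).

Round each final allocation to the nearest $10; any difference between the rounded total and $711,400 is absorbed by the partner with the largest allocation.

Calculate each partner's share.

Combined billable hours = 3,685.
Proportional shares: Halvorsen 836/3,685 × $711,400 = 161,392.24; Marchetti 1,580/3,685 × $711,400 = 305,023.61; Sato 1,269/3,685 × $711,400 = 244,984.15.
After rounding ($10): Halvorsen $161,390; Marchetti $305,020; Sato $244,980. Sum = $711,390.
Difference $711,400 − $711,390 = +$10 applied to largest allocation (Marchetti): Marchetti becomes $305,030.

Halvorsen: $161,390 | Marchetti: $305,030 | Sato: $244,980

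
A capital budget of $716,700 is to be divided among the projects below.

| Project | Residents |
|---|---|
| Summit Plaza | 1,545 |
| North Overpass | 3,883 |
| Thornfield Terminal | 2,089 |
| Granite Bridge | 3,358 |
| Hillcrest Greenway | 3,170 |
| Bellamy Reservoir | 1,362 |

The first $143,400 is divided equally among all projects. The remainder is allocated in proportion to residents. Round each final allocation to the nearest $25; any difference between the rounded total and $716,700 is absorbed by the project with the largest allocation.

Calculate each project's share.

Summit Plaza: $81,400; North Overpass: $168,400; Thornfield Terminal: $101,625; Granite Bridge: $148,850; Hillcrest Greenway: $141,850; Bellamy Reservoir: $74,575

First tranche $143,400 split equally: $23,900 each.
Remainder $573,300 by residents (total 15,407): Summit Plaza 57,490.00 → $57,500; North Overpass 144,487.82 → $144,500; Thornfield Terminal 77,732.44 → $77,725; Granite Bridge 124,952.39 → $124,950; Hillcrest Greenway 117,956.84 → $117,950; Bellamy Reservoir 50,680.51 → $50,675.
Totals: Summit Plaza $23,900 + $57,500 = $81,400; North Overpass $23,900 + $144,500 = $168,400; Thornfield Terminal $23,900 + $77,725 = $101,625; Granite Bridge $23,900 + $124,950 = $148,850; Hillcrest Greenway $23,900 + $117,950 = $141,850; Bellamy Reservoir $23,900 + $50,675 = $74,575.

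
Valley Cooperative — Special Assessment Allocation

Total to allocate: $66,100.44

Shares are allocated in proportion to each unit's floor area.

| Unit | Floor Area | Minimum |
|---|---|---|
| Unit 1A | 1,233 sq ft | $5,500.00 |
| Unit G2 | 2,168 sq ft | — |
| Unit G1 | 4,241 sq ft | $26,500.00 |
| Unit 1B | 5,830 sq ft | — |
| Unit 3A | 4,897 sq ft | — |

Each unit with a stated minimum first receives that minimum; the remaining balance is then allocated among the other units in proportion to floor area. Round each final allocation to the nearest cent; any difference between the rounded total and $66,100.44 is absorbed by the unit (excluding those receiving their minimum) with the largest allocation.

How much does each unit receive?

Guaranteed amounts: Unit 1A $5,500.00; Unit G1 $26,500.00. Residual $34,100.44.
Residual split over remaining floor area 12,895: Unit G2 5,733.2109 → $5,733.21; Unit 1B 15,417.2598 → $15,417.26; Unit 3A 12,949.9693 → $12,949.97.

Unit 1A: $5,500.00 · Unit G2: $5,733.21 · Unit G1: $26,500.00 · Unit 1B: $15,417.26 · Unit 3A: $12,949.97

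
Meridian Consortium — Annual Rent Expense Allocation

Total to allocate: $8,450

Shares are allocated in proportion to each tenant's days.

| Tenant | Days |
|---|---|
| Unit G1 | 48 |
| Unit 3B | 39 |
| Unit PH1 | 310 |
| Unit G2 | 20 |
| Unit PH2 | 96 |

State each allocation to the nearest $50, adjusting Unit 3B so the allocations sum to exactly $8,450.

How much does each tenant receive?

Combined days = 513.
Pro-rata amounts: Unit G1 48/513 × $8,450 = 790.64; Unit 3B 39/513 × $8,450 = 642.40; Unit PH1 310/513 × $8,450 = 5,106.24; Unit G2 20/513 × $8,450 = 329.43; Unit PH2 96/513 × $8,450 = 1,581.29.
After rounding ($50): Unit G1 $800; Unit 3B $650; Unit PH1 $5,100; Unit G2 $350; Unit PH2 $1,600. Sum = $8,500.
Difference $8,450 − $8,500 = −$50 applied to Unit 3B: Unit 3B becomes $600.

Unit G1: $800 · Unit 3B: $600 · Unit PH1: $5,100 · Unit G2: $350 · Unit PH2: $1,600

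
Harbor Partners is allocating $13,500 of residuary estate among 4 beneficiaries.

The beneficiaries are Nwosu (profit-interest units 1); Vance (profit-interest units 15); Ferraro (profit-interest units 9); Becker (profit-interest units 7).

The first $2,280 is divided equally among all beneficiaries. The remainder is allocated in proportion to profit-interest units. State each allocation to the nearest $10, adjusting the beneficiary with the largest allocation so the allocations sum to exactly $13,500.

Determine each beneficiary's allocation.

First tranche $2,280 split equally: $570 each.
Remainder $11,220 by profit-interest units (total 32): Nwosu 350.62 → $350; Vance 5,259.38 → $5,260; Ferraro 3,155.62 → $3,160; Becker 2,454.38 → $2,450.
Totals: Nwosu $570 + $350 = $920; Vance $570 + $5,260 = $5,830; Ferraro $570 + $3,160 = $3,730; Becker $570 + $2,450 = $3,020.

Nwosu: $920 · Vance: $5,830 · Ferraro: $3,730 · Becker: $3,020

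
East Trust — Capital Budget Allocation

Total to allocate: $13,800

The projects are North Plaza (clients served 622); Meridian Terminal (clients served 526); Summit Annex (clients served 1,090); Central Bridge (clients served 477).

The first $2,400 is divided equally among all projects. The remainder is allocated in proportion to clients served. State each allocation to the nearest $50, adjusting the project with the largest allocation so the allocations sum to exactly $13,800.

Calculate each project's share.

North Plaza: $3,200 | Meridian Terminal: $2,800 | Summit Annex: $5,200 | Central Bridge: $2,600

First tranche $2,400 split equally: $600 each.
Remainder $11,400 by clients served (total 2,715): North Plaza 2,611.71 → $2,600; Meridian Terminal 2,208.62 → $2,200; Summit Annex 4,576.80 → $4,600; Central Bridge 2,002.87 → $2,000.
Totals: North Plaza $600 + $2,600 = $3,200; Meridian Terminal $600 + $2,200 = $2,800; Summit Annex $600 + $4,600 = $5,200; Central Bridge $600 + $2,000 = $2,600.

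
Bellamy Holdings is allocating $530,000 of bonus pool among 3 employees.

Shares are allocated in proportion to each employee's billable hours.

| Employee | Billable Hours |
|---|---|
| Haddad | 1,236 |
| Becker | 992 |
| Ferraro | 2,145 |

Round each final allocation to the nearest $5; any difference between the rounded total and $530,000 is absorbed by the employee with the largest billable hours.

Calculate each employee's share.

Combined billable hours = 1,236 + 992 + 2,145 = 4,373.
Unrounded shares: Haddad 149,801.05; Becker 120,228.68; Ferraro 259,970.27.
Rounded to nearest $5: Haddad $149,800; Becker $120,230; Ferraro $259,970. Sum = $530,000.
Rounded total matches; no reconciliation needed.

Haddad: $149,800 · Becker: $120,230 · Ferraro: $259,970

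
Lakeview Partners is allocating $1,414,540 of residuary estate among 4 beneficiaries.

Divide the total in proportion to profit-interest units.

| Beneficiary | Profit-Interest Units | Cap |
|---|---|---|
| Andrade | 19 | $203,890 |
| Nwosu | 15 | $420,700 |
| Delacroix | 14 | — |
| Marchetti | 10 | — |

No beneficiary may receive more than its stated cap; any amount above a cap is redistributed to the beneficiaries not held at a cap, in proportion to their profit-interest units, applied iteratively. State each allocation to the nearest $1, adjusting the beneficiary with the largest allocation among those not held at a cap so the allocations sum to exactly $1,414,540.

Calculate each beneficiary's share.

Combined profit-interest units = 58.
Pro-rata shares before constraints: Andrade 463,383.79; Nwosu 365,829.31; Delacroix 341,440.69; Marchetti 243,886.21.
Cap binds for Andrade ($203,890); residual $1,210,650 reallocated over remaining profit-interest units 39.
Cap binds for Nwosu ($420,700); residual $789,950 reallocated over remaining profit-interest units 24.
Remaining shares: Delacroix 460,804.17 → $460,804; Marchetti 329,145.83 → $329,146.

Andrade: $203,890 · Nwosu: $420,700 · Delacroix: $460,804 · Marchetti: $329,146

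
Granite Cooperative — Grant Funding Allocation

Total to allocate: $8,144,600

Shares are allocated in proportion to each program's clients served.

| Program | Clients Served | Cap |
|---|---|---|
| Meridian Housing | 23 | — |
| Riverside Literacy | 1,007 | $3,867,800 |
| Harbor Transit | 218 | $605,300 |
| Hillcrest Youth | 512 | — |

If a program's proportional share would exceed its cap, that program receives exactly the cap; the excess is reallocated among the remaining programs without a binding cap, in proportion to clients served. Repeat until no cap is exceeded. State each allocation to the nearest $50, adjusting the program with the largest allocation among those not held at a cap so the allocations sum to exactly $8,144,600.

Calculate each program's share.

Clients served total: 1,760.
Unconstrained shares: Meridian Housing 106,435.11; Riverside Literacy 4,660,006.93; Harbor Transit 1,008,819.77; Hillcrest Youth 2,369,338.18.
Capped: Riverside Literacy ($3,867,800), Harbor Transit ($605,300); residual $3,671,500 reallocated over remaining clients served 535.
Shares after redistribution: Meridian Housing 157,840.19 → $157,850; Hillcrest Youth 3,513,659.81 → $3,513,650.

Meridian Housing: $157,850; Riverside Literacy: $3,867,800; Harbor Transit: $605,300; Hillcrest Youth: $3,513,650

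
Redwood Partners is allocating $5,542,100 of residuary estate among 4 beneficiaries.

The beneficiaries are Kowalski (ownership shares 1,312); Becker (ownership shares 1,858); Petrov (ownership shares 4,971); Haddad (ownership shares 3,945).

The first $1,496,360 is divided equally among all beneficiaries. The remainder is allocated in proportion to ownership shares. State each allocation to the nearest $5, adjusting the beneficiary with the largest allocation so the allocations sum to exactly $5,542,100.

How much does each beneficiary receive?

First tranche $1,496,360 split equally: $374,090 each.
Remainder $4,045,740 by ownership shares (total 12,086): Kowalski 439,186.74 → $439,185; Becker 621,958.04 → $621,960; Petrov 1,664,022.30 → $1,664,020; Haddad 1,320,572.92 → $1,320,575.
Totals: Kowalski $374,090 + $439,185 = $813,275; Becker $374,090 + $621,960 = $996,050; Petrov $374,090 + $1,664,020 = $2,038,110; Haddad $374,090 + $1,320,575 = $1,694,665.

Kowalski: $813,275 | Becker: $996,050 | Petrov: $2,038,110 | Haddad: $1,694,665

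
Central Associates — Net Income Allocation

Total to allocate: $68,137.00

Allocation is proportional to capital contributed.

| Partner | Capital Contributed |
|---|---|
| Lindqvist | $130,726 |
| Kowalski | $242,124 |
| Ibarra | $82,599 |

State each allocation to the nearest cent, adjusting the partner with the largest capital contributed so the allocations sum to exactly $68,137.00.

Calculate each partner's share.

Lindqvist: $19,557.13; Kowalski: $36,222.73; Ibarra: $12,357.14

Combined capital contributed = 130,726 + 242,124 + 82,599 = 455,449.
Unrounded shares: Lindqvist 19,557.1347; Kowalski 36,222.7230; Ibarra 12,357.1422.
After rounding (cent): Lindqvist $19,557.13; Kowalski $36,222.72; Ibarra $12,357.14. Sum = $68,136.99.
Difference $68,137.00 − $68,136.99 = +$0.01 applied to largest capital contributed (Kowalski): Kowalski becomes $36,222.73.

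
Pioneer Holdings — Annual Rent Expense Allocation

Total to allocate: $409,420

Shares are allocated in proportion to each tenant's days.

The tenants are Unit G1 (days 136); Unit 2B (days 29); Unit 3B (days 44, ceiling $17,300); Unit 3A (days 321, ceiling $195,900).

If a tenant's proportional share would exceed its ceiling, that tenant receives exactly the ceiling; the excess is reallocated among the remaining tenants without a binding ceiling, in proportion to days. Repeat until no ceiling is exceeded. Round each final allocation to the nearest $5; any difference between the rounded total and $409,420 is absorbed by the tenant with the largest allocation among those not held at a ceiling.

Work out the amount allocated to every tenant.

Total days = 530.
Proportional shares (ignoring caps): Unit G1 105,058.72; Unit 2B 22,402.23; Unit 3B 33,989.58; Unit 3A 247,969.47.
Capped: Unit 3B ($17,300), Unit 3A ($195,900); balance $196,220 reallocated over remaining days 165.
Shares after redistribution: Unit G1 161,732.85 → $161,735; Unit 2B 34,487.15 → $34,485.

Unit G1: $161,735; Unit 2B: $34,485; Unit 3B: $17,300; Unit 3A: $195,900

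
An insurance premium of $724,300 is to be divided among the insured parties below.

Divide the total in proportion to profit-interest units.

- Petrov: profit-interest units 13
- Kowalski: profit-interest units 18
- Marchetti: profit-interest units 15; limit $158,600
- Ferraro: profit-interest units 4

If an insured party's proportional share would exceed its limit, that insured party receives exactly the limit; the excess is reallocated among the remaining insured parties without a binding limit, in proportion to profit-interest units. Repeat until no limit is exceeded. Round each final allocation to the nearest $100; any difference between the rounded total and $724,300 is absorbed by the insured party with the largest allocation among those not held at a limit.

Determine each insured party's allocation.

Combined profit-interest units = 50.
Pro-rata shares before constraints: Petrov 188,318.00; Kowalski 260,748.00; Marchetti 217,290.00; Ferraro 57,944.00.
Cap binds for Marchetti ($158,600); balance $565,700 reallocated over remaining profit-interest units 35.
Shares after redistribution: Petrov 210,117.14 → $210,100; Kowalski 290,931.43 → $290,900; Ferraro 64,651.43 → $64,700.

Petrov: $210,100 · Kowalski: $290,900 · Marchetti: $158,600 · Ferraro: $64,700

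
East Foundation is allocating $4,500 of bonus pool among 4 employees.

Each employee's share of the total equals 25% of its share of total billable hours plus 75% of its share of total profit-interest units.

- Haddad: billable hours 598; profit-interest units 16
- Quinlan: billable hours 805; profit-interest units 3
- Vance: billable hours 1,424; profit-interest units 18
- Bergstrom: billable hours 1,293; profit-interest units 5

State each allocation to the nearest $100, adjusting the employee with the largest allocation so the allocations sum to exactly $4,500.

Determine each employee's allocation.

Billable hours total 4,120; profit-interest units total 42.
Blended shares (25% billable hours + 75% profit-interest units): Haddad 0.3220; Quinlan 0.1024; Vance 0.4078; Bergstrom 0.1677.
Proportional shares: Haddad 1,449.00; Quinlan 460.88; Vance 1,835.26; Bergstrom 754.85.
After rounding ($100): Haddad $1,400; Quinlan $500; Vance $1,800; Bergstrom $800. Sum = $4,500.
Rounded total matches; no reconciliation needed.

Haddad: $1,400 · Quinlan: $500 · Vance: $1,800 · Bergstrom: $800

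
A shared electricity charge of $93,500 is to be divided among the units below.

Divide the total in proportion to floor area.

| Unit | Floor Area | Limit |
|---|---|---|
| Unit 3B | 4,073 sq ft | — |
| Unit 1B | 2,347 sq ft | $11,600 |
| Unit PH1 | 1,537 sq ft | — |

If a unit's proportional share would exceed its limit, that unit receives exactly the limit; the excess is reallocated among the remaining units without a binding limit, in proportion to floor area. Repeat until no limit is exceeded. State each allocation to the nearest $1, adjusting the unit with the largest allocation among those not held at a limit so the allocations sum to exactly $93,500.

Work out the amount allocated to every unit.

Total floor area = 7,957.
Pro-rata shares before constraints: Unit 3B 47,860.44; Unit 1B 27,578.80; Unit PH1 18,060.76.
Capped: Unit 1B ($11,600); balance $81,900 reallocated over remaining floor area 5,610.
Remaining shares: Unit 3B 59,461.44 → $59,461; Unit PH1 22,438.56 → $22,439.

Unit 3B: $59,461 | Unit 1B: $11,600 | Unit PH1: $22,439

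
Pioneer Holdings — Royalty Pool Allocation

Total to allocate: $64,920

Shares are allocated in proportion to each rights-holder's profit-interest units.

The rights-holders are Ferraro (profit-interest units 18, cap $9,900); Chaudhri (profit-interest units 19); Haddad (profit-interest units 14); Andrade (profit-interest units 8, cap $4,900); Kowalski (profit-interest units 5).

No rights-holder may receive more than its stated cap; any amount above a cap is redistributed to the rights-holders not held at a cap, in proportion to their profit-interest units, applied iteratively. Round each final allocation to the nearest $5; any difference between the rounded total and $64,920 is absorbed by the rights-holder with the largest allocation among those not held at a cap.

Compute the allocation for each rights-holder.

Total profit-interest units = 64.
Proportional shares (ignoring caps): Ferraro 18,258.75; Chaudhri 19,273.12; Haddad 14,201.25; Andrade 8,115.00; Kowalski 5,071.88.
Cap binds for Ferraro ($9,900), Andrade ($4,900); residual $50,120 reallocated over remaining profit-interest units 38.
Shares after redistribution: Chaudhri 25,060.00 → $25,060; Haddad 18,465.26 → $18,465; Kowalski 6,594.74 → $6,595.

Ferraro: $9,900; Chaudhri: $25,060; Haddad: $18,465; Andrade: $4,900; Kowalski: $6,595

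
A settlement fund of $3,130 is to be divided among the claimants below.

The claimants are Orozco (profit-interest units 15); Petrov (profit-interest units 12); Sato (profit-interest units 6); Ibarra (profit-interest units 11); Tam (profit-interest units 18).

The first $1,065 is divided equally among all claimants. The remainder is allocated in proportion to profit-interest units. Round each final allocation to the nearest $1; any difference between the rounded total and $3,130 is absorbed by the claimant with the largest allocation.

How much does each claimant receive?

Orozco: $713 | Petrov: $613 | Sato: $413 | Ibarra: $579 | Tam: $812

First tranche $1,065 split equally: $213 each.
Remainder $2,065 by profit-interest units (total 62): Orozco 499.60 → $500; Petrov 399.68 → $400; Sato 199.84 → $200; Ibarra 366.37 → $366; Tam 599.52 → $600.
Rounding difference −$1 on remainder applied to Tam.
Totals: Orozco $213 + $500 = $713; Petrov $213 + $400 = $613; Sato $213 + $200 = $413; Ibarra $213 + $366 = $579; Tam $213 + $599 = $812.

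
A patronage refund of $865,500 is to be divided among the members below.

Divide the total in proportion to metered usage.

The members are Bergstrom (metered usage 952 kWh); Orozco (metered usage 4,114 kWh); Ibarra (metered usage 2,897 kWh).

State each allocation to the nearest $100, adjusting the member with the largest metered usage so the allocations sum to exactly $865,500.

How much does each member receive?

Bergstrom: $103,500 | Orozco: $447,100 | Ibarra: $314,900

Combined metered usage = 7,963.
Raw shares: Bergstrom 952/7,963 × $865,500 = 103,473.06; Orozco 4,114/7,963 × $865,500 = 447,151.45; Ibarra 2,897/7,963 × $865,500 = 314,875.49.
Rounded to nearest $100: Bergstrom $103,500; Orozco $447,200; Ibarra $314,900. Sum = $865,600.
Difference $865,500 − $865,600 = −$100 applied to largest metered usage (Orozco): Orozco becomes $447,100.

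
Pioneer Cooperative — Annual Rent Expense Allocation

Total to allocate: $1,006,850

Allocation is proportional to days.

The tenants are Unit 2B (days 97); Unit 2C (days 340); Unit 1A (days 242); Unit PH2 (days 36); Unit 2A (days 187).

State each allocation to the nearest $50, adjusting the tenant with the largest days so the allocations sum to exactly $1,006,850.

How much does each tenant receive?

Unit 2B: $108,300; Unit 2C: $379,450; Unit 1A: $270,150; Unit PH2: $40,200; Unit 2A: $208,750

Combined days = 97 + 340 + 242 + 36 + 187 = 902.
Unrounded shares: Unit 2B 108,275.44; Unit 2C 379,522.17; Unit 1A 270,130.49; Unit PH2 40,184.70; Unit 2A 208,737.20.
Rounded to nearest $50: Unit 2B $108,300; Unit 2C $379,500; Unit 1A $270,150; Unit PH2 $40,200; Unit 2A $208,750. Sum = $1,006,900.
Difference $1,006,850 − $1,006,900 = −$50 applied to largest days (Unit 2C): Unit 2C becomes $379,450.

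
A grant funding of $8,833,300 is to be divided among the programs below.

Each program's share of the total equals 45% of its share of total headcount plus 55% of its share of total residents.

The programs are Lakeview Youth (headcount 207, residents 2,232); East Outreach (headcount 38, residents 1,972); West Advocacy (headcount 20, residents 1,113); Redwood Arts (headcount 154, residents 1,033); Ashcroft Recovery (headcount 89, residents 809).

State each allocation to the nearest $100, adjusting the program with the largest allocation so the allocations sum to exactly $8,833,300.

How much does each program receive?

Lakeview Youth: $3,134,500 · East Outreach: $1,635,600 · West Advocacy: $911,800 · Redwood Arts: $1,906,000 · Ashcroft Recovery: $1,245,400

Headcount total 508; residents total 7,159.
Combined weights (45% headcount + 55% residents): Lakeview Youth 0.3548; East Outreach 0.1852; West Advocacy 0.1032; Redwood Arts 0.2158; Ashcroft Recovery 0.1410.
Pro-rata amounts: Lakeview Youth 3,134,431.18; East Outreach 1,635,600.54; West Advocacy 911,811.10; Redwood Arts 1,906,040.34; Ashcroft Recovery 1,245,416.84.
At nearest $100: Lakeview Youth $3,134,400; East Outreach $1,635,600; West Advocacy $911,800; Redwood Arts $1,906,000; Ashcroft Recovery $1,245,400. Sum = $8,833,200.
Difference $8,833,300 − $8,833,200 = +$100 applied to largest allocation (Lakeview Youth): Lakeview Youth becomes $3,134,500.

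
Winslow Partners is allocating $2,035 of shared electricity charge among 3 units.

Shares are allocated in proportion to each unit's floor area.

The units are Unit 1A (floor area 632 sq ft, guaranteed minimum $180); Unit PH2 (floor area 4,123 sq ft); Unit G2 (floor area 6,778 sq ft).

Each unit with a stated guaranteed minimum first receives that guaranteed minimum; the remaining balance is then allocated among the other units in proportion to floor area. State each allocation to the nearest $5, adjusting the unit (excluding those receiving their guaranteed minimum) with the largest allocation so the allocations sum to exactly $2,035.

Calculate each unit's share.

Unit 1A: $180; Unit PH2: $700; Unit G2: $1,155

Minimums first: Unit 1A $180. Balance $1,855.
Balance split over remaining floor area 10,901: Unit PH2 701.60 → $700; Unit G2 1,153.40 → $1,155.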